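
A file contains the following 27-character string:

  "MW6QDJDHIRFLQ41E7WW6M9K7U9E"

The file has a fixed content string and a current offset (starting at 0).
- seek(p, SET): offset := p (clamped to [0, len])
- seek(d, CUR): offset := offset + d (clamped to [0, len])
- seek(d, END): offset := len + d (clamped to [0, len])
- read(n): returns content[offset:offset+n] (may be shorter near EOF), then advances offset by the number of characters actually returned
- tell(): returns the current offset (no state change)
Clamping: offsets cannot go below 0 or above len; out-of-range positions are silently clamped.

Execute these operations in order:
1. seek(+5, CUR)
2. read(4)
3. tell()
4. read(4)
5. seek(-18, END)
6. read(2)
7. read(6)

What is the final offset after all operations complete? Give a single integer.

Answer: 17

Derivation:
After 1 (seek(+5, CUR)): offset=5
After 2 (read(4)): returned 'JDHI', offset=9
After 3 (tell()): offset=9
After 4 (read(4)): returned 'RFLQ', offset=13
After 5 (seek(-18, END)): offset=9
After 6 (read(2)): returned 'RF', offset=11
After 7 (read(6)): returned 'LQ41E7', offset=17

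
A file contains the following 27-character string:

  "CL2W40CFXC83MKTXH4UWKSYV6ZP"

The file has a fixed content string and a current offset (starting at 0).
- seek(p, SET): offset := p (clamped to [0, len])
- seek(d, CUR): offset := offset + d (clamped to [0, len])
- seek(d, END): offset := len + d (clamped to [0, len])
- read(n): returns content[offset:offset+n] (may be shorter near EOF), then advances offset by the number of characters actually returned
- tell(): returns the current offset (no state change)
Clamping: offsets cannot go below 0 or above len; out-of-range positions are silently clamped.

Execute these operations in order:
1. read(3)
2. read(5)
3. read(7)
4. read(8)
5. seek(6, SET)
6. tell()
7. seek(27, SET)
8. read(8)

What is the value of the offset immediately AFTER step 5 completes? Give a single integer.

Answer: 6

Derivation:
After 1 (read(3)): returned 'CL2', offset=3
After 2 (read(5)): returned 'W40CF', offset=8
After 3 (read(7)): returned 'XC83MKT', offset=15
After 4 (read(8)): returned 'XH4UWKSY', offset=23
After 5 (seek(6, SET)): offset=6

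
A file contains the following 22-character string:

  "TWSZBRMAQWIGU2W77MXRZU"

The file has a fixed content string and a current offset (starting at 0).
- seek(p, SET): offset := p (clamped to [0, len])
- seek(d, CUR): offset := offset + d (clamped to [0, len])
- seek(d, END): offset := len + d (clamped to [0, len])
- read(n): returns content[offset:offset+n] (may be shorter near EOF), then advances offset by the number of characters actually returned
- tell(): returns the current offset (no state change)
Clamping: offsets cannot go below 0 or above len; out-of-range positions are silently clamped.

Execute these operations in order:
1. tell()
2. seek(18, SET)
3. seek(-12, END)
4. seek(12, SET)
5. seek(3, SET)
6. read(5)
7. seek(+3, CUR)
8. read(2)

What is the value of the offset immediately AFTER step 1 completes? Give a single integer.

After 1 (tell()): offset=0

Answer: 0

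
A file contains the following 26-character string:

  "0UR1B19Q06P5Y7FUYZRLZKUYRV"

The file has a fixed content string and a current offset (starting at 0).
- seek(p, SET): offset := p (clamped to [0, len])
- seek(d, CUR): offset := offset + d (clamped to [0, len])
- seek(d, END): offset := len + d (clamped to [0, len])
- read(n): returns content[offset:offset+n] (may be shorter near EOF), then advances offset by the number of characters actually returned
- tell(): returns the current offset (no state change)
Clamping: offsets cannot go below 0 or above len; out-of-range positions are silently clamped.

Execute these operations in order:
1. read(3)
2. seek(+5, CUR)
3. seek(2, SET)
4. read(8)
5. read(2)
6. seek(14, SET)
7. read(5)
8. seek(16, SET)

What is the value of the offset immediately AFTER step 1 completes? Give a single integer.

After 1 (read(3)): returned '0UR', offset=3

Answer: 3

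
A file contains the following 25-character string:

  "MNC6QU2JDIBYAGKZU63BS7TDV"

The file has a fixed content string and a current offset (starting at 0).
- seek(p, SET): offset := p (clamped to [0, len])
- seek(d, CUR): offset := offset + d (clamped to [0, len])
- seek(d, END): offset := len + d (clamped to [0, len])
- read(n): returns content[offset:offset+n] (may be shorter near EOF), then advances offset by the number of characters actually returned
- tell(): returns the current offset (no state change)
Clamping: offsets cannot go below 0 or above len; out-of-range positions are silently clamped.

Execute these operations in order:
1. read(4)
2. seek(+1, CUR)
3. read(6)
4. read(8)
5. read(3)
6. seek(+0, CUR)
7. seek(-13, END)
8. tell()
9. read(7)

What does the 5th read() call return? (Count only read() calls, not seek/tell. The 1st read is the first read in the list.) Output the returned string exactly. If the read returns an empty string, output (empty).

After 1 (read(4)): returned 'MNC6', offset=4
After 2 (seek(+1, CUR)): offset=5
After 3 (read(6)): returned 'U2JDIB', offset=11
After 4 (read(8)): returned 'YAGKZU63', offset=19
After 5 (read(3)): returned 'BS7', offset=22
After 6 (seek(+0, CUR)): offset=22
After 7 (seek(-13, END)): offset=12
After 8 (tell()): offset=12
After 9 (read(7)): returned 'AGKZU63', offset=19

Answer: AGKZU63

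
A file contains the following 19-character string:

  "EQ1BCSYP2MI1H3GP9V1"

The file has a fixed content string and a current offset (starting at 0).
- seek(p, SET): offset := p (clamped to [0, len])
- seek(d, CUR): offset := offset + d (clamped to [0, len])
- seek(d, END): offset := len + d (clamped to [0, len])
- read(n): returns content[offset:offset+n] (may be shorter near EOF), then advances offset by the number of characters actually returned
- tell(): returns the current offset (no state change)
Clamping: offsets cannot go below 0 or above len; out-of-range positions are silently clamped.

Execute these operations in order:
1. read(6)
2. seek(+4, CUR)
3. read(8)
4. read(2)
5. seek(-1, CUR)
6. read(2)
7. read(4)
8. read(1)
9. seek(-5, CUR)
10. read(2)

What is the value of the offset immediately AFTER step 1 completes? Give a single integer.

After 1 (read(6)): returned 'EQ1BCS', offset=6

Answer: 6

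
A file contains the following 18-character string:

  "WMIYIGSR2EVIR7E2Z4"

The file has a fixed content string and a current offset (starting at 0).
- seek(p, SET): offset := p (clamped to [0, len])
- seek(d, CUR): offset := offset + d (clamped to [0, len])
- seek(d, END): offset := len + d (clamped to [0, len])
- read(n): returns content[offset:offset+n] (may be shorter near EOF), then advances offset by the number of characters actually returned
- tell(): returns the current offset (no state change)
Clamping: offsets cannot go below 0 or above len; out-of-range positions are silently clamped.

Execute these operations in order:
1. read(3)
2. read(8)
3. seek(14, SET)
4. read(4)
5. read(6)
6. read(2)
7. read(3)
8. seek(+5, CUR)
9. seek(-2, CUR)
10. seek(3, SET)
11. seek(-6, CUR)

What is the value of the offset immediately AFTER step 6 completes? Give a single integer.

After 1 (read(3)): returned 'WMI', offset=3
After 2 (read(8)): returned 'YIGSR2EV', offset=11
After 3 (seek(14, SET)): offset=14
After 4 (read(4)): returned 'E2Z4', offset=18
After 5 (read(6)): returned '', offset=18
After 6 (read(2)): returned '', offset=18

Answer: 18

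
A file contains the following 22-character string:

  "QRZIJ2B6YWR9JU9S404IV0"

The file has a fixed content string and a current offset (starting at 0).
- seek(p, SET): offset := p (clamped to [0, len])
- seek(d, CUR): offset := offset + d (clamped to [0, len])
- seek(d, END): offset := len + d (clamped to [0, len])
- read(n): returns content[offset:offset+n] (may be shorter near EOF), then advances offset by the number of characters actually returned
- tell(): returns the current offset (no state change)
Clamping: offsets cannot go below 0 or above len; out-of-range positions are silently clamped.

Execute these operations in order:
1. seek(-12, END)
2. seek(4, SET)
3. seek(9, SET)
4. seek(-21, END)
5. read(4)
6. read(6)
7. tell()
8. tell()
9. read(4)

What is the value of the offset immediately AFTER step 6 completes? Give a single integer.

Answer: 11

Derivation:
After 1 (seek(-12, END)): offset=10
After 2 (seek(4, SET)): offset=4
After 3 (seek(9, SET)): offset=9
After 4 (seek(-21, END)): offset=1
After 5 (read(4)): returned 'RZIJ', offset=5
After 6 (read(6)): returned '2B6YWR', offset=11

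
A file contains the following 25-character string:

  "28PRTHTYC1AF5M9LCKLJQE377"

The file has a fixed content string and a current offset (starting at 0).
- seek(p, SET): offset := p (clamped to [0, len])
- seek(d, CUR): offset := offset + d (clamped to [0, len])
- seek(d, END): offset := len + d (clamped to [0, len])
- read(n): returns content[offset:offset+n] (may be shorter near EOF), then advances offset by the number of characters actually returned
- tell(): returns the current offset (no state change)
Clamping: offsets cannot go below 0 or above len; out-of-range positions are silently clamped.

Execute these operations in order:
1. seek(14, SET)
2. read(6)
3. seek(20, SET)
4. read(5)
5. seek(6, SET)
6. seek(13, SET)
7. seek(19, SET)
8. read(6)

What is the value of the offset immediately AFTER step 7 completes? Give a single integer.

After 1 (seek(14, SET)): offset=14
After 2 (read(6)): returned '9LCKLJ', offset=20
After 3 (seek(20, SET)): offset=20
After 4 (read(5)): returned 'QE377', offset=25
After 5 (seek(6, SET)): offset=6
After 6 (seek(13, SET)): offset=13
After 7 (seek(19, SET)): offset=19

Answer: 19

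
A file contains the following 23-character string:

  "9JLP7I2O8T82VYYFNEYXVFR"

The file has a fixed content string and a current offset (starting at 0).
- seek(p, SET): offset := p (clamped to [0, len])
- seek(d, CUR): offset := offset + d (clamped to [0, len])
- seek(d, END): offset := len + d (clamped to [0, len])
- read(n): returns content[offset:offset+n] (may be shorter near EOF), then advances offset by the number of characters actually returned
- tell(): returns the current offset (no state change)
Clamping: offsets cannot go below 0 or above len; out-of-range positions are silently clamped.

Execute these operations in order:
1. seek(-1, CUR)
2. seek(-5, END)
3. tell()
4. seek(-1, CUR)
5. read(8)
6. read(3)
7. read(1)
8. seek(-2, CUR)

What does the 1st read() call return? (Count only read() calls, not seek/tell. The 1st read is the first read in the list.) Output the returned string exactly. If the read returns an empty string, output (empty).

Answer: EYXVFR

Derivation:
After 1 (seek(-1, CUR)): offset=0
After 2 (seek(-5, END)): offset=18
After 3 (tell()): offset=18
After 4 (seek(-1, CUR)): offset=17
After 5 (read(8)): returned 'EYXVFR', offset=23
After 6 (read(3)): returned '', offset=23
After 7 (read(1)): returned '', offset=23
After 8 (seek(-2, CUR)): offset=21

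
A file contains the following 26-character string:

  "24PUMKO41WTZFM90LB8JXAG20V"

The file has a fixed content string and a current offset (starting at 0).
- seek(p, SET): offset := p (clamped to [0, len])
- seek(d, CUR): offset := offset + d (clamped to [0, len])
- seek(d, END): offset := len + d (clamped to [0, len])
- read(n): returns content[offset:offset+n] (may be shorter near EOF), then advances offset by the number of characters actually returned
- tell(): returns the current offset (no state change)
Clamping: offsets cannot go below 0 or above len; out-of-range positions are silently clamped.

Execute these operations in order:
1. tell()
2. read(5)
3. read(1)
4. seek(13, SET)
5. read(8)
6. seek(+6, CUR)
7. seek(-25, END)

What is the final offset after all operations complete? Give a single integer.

After 1 (tell()): offset=0
After 2 (read(5)): returned '24PUM', offset=5
After 3 (read(1)): returned 'K', offset=6
After 4 (seek(13, SET)): offset=13
After 5 (read(8)): returned 'M90LB8JX', offset=21
After 6 (seek(+6, CUR)): offset=26
After 7 (seek(-25, END)): offset=1

Answer: 1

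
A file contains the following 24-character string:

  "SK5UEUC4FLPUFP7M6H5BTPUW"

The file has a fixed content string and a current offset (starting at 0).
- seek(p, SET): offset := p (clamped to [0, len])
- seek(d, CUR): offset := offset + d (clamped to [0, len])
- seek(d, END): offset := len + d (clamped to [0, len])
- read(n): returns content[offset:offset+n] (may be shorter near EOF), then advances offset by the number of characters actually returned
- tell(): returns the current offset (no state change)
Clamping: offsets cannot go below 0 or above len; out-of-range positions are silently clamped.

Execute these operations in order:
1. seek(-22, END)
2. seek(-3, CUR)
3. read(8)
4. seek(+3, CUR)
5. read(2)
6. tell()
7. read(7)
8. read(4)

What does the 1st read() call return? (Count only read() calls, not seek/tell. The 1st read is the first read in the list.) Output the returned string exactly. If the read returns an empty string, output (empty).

After 1 (seek(-22, END)): offset=2
After 2 (seek(-3, CUR)): offset=0
After 3 (read(8)): returned 'SK5UEUC4', offset=8
After 4 (seek(+3, CUR)): offset=11
After 5 (read(2)): returned 'UF', offset=13
After 6 (tell()): offset=13
After 7 (read(7)): returned 'P7M6H5B', offset=20
After 8 (read(4)): returned 'TPUW', offset=24

Answer: SK5UEUC4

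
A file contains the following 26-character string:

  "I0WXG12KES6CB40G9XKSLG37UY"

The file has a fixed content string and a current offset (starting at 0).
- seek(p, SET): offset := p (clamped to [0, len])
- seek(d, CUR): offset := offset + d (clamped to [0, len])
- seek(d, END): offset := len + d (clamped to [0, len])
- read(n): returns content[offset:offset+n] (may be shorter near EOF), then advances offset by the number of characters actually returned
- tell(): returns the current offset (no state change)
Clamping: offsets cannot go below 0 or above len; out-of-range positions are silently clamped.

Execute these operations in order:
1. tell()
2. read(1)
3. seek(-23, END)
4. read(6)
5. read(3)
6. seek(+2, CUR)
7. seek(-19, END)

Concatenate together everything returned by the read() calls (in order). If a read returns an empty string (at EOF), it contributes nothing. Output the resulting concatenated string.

After 1 (tell()): offset=0
After 2 (read(1)): returned 'I', offset=1
After 3 (seek(-23, END)): offset=3
After 4 (read(6)): returned 'XG12KE', offset=9
After 5 (read(3)): returned 'S6C', offset=12
After 6 (seek(+2, CUR)): offset=14
After 7 (seek(-19, END)): offset=7

Answer: IXG12KES6C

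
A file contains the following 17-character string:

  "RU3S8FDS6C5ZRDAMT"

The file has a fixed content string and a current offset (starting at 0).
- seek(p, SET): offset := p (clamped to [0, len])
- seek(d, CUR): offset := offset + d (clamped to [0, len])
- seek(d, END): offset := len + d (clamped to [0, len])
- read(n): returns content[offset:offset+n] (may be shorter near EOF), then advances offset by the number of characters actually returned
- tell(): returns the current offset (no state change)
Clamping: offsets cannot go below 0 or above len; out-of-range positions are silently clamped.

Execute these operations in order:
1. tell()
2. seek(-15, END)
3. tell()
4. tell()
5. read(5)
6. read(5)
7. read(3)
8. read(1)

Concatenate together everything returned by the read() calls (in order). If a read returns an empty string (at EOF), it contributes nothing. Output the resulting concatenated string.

After 1 (tell()): offset=0
After 2 (seek(-15, END)): offset=2
After 3 (tell()): offset=2
After 4 (tell()): offset=2
After 5 (read(5)): returned '3S8FD', offset=7
After 6 (read(5)): returned 'S6C5Z', offset=12
After 7 (read(3)): returned 'RDA', offset=15
After 8 (read(1)): returned 'M', offset=16

Answer: 3S8FDS6C5ZRDAM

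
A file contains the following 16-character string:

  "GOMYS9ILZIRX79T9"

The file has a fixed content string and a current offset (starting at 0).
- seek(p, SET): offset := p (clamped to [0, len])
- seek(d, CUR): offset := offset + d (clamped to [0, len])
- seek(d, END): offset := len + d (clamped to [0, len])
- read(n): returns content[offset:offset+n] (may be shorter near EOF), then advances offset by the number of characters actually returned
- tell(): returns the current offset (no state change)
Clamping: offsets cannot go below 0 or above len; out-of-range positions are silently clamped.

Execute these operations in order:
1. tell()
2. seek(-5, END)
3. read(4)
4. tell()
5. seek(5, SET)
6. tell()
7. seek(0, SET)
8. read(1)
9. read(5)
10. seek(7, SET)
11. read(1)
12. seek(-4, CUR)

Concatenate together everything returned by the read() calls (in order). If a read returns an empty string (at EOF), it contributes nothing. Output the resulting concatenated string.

After 1 (tell()): offset=0
After 2 (seek(-5, END)): offset=11
After 3 (read(4)): returned 'X79T', offset=15
After 4 (tell()): offset=15
After 5 (seek(5, SET)): offset=5
After 6 (tell()): offset=5
After 7 (seek(0, SET)): offset=0
After 8 (read(1)): returned 'G', offset=1
After 9 (read(5)): returned 'OMYS9', offset=6
After 10 (seek(7, SET)): offset=7
After 11 (read(1)): returned 'L', offset=8
After 12 (seek(-4, CUR)): offset=4

Answer: X79TGOMYS9L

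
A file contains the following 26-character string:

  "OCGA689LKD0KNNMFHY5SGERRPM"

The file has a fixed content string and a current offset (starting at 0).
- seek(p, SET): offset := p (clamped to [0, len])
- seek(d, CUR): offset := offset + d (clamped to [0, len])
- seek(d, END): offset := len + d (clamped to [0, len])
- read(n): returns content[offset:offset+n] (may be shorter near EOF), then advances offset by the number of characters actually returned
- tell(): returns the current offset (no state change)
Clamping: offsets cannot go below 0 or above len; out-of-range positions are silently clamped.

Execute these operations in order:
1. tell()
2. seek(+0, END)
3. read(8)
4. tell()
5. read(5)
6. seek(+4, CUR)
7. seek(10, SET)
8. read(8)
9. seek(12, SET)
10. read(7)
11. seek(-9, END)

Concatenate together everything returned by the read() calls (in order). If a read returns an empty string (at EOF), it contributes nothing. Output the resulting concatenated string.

Answer: 0KNNMFHYNNMFHY5

Derivation:
After 1 (tell()): offset=0
After 2 (seek(+0, END)): offset=26
After 3 (read(8)): returned '', offset=26
After 4 (tell()): offset=26
After 5 (read(5)): returned '', offset=26
After 6 (seek(+4, CUR)): offset=26
After 7 (seek(10, SET)): offset=10
After 8 (read(8)): returned '0KNNMFHY', offset=18
After 9 (seek(12, SET)): offset=12
After 10 (read(7)): returned 'NNMFHY5', offset=19
After 11 (seek(-9, END)): offset=17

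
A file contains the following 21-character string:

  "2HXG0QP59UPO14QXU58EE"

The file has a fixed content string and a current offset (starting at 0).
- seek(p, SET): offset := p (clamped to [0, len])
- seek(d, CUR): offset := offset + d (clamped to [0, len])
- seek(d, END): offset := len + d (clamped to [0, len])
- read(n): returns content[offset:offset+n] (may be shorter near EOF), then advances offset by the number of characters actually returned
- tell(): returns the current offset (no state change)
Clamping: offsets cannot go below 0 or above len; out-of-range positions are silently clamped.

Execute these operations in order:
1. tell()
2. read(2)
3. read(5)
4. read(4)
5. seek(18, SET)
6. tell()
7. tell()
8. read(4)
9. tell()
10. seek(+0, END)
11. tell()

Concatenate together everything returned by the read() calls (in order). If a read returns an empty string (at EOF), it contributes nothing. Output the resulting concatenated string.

After 1 (tell()): offset=0
After 2 (read(2)): returned '2H', offset=2
After 3 (read(5)): returned 'XG0QP', offset=7
After 4 (read(4)): returned '59UP', offset=11
After 5 (seek(18, SET)): offset=18
After 6 (tell()): offset=18
After 7 (tell()): offset=18
After 8 (read(4)): returned '8EE', offset=21
After 9 (tell()): offset=21
After 10 (seek(+0, END)): offset=21
After 11 (tell()): offset=21

Answer: 2HXG0QP59UP8EE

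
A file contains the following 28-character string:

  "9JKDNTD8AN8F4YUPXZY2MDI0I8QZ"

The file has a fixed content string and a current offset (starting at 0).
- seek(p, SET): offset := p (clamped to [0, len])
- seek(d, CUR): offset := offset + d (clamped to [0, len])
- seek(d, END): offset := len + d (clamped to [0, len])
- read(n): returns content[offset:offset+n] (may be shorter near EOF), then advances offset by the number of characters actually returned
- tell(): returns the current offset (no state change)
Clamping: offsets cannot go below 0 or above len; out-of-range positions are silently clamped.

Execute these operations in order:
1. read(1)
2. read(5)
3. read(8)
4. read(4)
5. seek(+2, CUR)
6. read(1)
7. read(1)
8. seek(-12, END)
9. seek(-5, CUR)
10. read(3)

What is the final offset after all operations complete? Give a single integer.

After 1 (read(1)): returned '9', offset=1
After 2 (read(5)): returned 'JKDNT', offset=6
After 3 (read(8)): returned 'D8AN8F4Y', offset=14
After 4 (read(4)): returned 'UPXZ', offset=18
After 5 (seek(+2, CUR)): offset=20
After 6 (read(1)): returned 'M', offset=21
After 7 (read(1)): returned 'D', offset=22
After 8 (seek(-12, END)): offset=16
After 9 (seek(-5, CUR)): offset=11
After 10 (read(3)): returned 'F4Y', offset=14

Answer: 14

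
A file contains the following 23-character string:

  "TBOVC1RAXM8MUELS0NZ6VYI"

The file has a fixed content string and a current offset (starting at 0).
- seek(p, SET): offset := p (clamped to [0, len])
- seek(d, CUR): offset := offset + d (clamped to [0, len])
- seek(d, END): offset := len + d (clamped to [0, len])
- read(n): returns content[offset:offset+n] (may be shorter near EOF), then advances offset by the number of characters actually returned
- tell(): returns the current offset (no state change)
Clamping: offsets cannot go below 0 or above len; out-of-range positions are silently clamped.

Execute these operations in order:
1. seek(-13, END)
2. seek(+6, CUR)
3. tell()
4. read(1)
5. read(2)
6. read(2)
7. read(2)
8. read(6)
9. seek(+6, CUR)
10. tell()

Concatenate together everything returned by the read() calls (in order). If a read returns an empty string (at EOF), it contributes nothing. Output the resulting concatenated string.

Answer: 0NZ6VYI

Derivation:
After 1 (seek(-13, END)): offset=10
After 2 (seek(+6, CUR)): offset=16
After 3 (tell()): offset=16
After 4 (read(1)): returned '0', offset=17
After 5 (read(2)): returned 'NZ', offset=19
After 6 (read(2)): returned '6V', offset=21
After 7 (read(2)): returned 'YI', offset=23
After 8 (read(6)): returned '', offset=23
After 9 (seek(+6, CUR)): offset=23
After 10 (tell()): offset=23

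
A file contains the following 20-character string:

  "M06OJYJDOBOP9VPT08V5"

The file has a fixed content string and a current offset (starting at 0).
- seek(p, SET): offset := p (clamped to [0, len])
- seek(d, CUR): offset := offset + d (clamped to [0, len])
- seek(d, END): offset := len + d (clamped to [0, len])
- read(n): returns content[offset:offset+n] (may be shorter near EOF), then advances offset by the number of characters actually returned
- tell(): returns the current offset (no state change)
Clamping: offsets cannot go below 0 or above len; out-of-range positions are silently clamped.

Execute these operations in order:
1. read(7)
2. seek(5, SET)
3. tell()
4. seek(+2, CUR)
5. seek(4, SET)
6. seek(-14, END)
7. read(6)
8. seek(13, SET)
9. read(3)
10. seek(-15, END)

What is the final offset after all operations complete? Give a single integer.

Answer: 5

Derivation:
After 1 (read(7)): returned 'M06OJYJ', offset=7
After 2 (seek(5, SET)): offset=5
After 3 (tell()): offset=5
After 4 (seek(+2, CUR)): offset=7
After 5 (seek(4, SET)): offset=4
After 6 (seek(-14, END)): offset=6
After 7 (read(6)): returned 'JDOBOP', offset=12
After 8 (seek(13, SET)): offset=13
After 9 (read(3)): returned 'VPT', offset=16
After 10 (seek(-15, END)): offset=5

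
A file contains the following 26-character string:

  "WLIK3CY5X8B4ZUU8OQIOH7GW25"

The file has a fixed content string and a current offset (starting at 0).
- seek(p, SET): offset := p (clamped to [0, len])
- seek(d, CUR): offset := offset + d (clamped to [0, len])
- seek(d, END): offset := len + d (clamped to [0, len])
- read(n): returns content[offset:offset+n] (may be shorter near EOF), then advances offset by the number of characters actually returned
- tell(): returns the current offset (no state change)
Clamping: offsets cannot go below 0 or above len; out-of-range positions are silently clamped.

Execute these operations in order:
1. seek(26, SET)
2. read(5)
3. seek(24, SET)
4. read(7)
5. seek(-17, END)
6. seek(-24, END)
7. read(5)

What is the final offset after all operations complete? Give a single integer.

Answer: 7

Derivation:
After 1 (seek(26, SET)): offset=26
After 2 (read(5)): returned '', offset=26
After 3 (seek(24, SET)): offset=24
After 4 (read(7)): returned '25', offset=26
After 5 (seek(-17, END)): offset=9
After 6 (seek(-24, END)): offset=2
After 7 (read(5)): returned 'IK3CY', offset=7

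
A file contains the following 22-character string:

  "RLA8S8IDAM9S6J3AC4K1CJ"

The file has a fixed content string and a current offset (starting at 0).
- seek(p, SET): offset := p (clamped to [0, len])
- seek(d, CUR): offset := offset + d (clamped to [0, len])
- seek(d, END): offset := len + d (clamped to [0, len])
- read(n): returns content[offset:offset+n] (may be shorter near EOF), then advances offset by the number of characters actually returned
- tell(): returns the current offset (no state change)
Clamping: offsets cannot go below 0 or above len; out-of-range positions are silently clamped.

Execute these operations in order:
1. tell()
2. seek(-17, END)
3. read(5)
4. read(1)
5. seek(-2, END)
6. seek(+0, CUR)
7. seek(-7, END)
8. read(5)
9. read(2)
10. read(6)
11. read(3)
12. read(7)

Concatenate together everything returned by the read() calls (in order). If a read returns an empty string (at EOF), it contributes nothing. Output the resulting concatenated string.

After 1 (tell()): offset=0
After 2 (seek(-17, END)): offset=5
After 3 (read(5)): returned '8IDAM', offset=10
After 4 (read(1)): returned '9', offset=11
After 5 (seek(-2, END)): offset=20
After 6 (seek(+0, CUR)): offset=20
After 7 (seek(-7, END)): offset=15
After 8 (read(5)): returned 'AC4K1', offset=20
After 9 (read(2)): returned 'CJ', offset=22
After 10 (read(6)): returned '', offset=22
After 11 (read(3)): returned '', offset=22
After 12 (read(7)): returned '', offset=22

Answer: 8IDAM9AC4K1CJ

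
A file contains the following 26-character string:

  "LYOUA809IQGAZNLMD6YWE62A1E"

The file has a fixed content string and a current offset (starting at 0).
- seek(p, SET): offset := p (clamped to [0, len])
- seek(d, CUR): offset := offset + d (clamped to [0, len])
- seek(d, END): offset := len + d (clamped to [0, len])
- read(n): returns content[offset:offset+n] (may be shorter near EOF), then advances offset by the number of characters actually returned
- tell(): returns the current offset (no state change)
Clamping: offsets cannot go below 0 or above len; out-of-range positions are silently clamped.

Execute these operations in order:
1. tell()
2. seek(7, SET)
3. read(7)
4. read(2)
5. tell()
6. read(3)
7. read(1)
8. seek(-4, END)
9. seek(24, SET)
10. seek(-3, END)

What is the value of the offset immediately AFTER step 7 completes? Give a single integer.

After 1 (tell()): offset=0
After 2 (seek(7, SET)): offset=7
After 3 (read(7)): returned '9IQGAZN', offset=14
After 4 (read(2)): returned 'LM', offset=16
After 5 (tell()): offset=16
After 6 (read(3)): returned 'D6Y', offset=19
After 7 (read(1)): returned 'W', offset=20

Answer: 20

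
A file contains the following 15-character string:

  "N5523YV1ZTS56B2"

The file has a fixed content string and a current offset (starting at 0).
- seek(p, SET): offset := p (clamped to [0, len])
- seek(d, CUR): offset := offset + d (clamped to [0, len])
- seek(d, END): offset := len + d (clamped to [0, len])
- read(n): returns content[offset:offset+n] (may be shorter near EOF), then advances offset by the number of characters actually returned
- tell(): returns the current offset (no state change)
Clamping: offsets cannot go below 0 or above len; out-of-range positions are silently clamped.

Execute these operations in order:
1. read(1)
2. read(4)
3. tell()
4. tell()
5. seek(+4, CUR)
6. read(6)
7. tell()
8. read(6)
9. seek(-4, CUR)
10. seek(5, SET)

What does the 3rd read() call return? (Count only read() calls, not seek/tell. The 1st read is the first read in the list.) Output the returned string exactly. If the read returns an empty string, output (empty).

Answer: TS56B2

Derivation:
After 1 (read(1)): returned 'N', offset=1
After 2 (read(4)): returned '5523', offset=5
After 3 (tell()): offset=5
After 4 (tell()): offset=5
After 5 (seek(+4, CUR)): offset=9
After 6 (read(6)): returned 'TS56B2', offset=15
After 7 (tell()): offset=15
After 8 (read(6)): returned '', offset=15
After 9 (seek(-4, CUR)): offset=11
After 10 (seek(5, SET)): offset=5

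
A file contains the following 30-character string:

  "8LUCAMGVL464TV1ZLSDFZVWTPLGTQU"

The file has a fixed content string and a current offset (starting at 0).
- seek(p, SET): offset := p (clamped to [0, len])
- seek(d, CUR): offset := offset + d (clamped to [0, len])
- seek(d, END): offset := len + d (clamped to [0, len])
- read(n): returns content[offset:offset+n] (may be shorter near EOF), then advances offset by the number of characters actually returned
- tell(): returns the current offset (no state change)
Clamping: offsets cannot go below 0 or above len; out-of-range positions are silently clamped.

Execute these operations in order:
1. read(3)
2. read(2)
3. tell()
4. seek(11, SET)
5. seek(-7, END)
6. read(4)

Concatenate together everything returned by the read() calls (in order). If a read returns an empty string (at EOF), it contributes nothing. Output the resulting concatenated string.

After 1 (read(3)): returned '8LU', offset=3
After 2 (read(2)): returned 'CA', offset=5
After 3 (tell()): offset=5
After 4 (seek(11, SET)): offset=11
After 5 (seek(-7, END)): offset=23
After 6 (read(4)): returned 'TPLG', offset=27

Answer: 8LUCATPLG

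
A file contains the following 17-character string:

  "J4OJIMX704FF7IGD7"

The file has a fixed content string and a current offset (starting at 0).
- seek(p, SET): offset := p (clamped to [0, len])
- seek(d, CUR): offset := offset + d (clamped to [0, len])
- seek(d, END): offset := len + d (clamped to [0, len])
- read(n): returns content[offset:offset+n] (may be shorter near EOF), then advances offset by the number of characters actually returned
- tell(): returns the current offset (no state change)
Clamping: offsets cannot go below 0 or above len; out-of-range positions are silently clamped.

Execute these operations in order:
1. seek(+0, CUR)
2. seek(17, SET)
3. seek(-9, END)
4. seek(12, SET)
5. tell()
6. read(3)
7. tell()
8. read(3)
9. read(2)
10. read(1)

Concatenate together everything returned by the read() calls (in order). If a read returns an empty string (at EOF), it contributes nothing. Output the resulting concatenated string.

After 1 (seek(+0, CUR)): offset=0
After 2 (seek(17, SET)): offset=17
After 3 (seek(-9, END)): offset=8
After 4 (seek(12, SET)): offset=12
After 5 (tell()): offset=12
After 6 (read(3)): returned '7IG', offset=15
After 7 (tell()): offset=15
After 8 (read(3)): returned 'D7', offset=17
After 9 (read(2)): returned '', offset=17
After 10 (read(1)): returned '', offset=17

Answer: 7IGD7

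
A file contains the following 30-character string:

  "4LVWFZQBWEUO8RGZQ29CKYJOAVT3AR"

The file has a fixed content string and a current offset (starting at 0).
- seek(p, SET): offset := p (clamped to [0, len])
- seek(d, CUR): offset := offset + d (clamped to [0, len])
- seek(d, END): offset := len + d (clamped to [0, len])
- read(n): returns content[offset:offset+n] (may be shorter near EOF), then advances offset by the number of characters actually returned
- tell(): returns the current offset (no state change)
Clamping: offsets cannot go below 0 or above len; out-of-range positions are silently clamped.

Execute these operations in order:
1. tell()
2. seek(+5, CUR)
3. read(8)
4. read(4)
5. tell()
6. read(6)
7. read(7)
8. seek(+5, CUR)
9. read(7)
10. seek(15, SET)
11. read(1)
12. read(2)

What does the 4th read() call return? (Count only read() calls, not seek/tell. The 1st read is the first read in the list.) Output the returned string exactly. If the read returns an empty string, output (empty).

Answer: OAVT3AR

Derivation:
After 1 (tell()): offset=0
After 2 (seek(+5, CUR)): offset=5
After 3 (read(8)): returned 'ZQBWEUO8', offset=13
After 4 (read(4)): returned 'RGZQ', offset=17
After 5 (tell()): offset=17
After 6 (read(6)): returned '29CKYJ', offset=23
After 7 (read(7)): returned 'OAVT3AR', offset=30
After 8 (seek(+5, CUR)): offset=30
After 9 (read(7)): returned '', offset=30
After 10 (seek(15, SET)): offset=15
After 11 (read(1)): returned 'Z', offset=16
After 12 (read(2)): returned 'Q2', offset=18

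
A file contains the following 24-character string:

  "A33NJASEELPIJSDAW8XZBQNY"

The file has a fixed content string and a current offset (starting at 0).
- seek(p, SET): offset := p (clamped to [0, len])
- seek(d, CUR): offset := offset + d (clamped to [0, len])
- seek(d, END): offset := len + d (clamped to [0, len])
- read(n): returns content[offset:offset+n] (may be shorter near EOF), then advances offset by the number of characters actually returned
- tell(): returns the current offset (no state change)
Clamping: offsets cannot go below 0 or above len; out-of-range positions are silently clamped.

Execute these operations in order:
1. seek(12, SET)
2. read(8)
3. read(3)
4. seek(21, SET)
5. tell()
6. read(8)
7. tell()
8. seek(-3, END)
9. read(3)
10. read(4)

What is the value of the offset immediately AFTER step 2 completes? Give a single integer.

Answer: 20

Derivation:
After 1 (seek(12, SET)): offset=12
After 2 (read(8)): returned 'JSDAW8XZ', offset=20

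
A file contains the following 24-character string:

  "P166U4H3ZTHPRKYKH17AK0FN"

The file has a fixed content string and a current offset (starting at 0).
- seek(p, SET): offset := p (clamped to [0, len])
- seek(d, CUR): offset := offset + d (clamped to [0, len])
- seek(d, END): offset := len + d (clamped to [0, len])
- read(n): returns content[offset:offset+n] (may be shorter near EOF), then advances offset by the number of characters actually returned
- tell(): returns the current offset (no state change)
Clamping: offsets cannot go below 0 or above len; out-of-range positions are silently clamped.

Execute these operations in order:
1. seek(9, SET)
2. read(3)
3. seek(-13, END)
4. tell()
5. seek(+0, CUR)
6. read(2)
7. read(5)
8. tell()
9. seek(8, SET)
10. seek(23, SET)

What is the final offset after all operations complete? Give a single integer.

After 1 (seek(9, SET)): offset=9
After 2 (read(3)): returned 'THP', offset=12
After 3 (seek(-13, END)): offset=11
After 4 (tell()): offset=11
After 5 (seek(+0, CUR)): offset=11
After 6 (read(2)): returned 'PR', offset=13
After 7 (read(5)): returned 'KYKH1', offset=18
After 8 (tell()): offset=18
After 9 (seek(8, SET)): offset=8
After 10 (seek(23, SET)): offset=23

Answer: 23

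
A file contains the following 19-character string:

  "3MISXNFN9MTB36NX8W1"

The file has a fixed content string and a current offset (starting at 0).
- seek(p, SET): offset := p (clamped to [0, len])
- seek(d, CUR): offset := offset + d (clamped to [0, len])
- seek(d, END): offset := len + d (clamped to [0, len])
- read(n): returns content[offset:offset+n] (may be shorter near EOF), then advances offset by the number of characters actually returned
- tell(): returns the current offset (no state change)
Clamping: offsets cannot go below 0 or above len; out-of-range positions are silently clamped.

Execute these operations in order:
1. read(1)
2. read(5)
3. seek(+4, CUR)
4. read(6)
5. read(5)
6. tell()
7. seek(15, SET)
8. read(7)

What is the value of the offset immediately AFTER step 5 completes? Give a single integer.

Answer: 19

Derivation:
After 1 (read(1)): returned '3', offset=1
After 2 (read(5)): returned 'MISXN', offset=6
After 3 (seek(+4, CUR)): offset=10
After 4 (read(6)): returned 'TB36NX', offset=16
After 5 (read(5)): returned '8W1', offset=19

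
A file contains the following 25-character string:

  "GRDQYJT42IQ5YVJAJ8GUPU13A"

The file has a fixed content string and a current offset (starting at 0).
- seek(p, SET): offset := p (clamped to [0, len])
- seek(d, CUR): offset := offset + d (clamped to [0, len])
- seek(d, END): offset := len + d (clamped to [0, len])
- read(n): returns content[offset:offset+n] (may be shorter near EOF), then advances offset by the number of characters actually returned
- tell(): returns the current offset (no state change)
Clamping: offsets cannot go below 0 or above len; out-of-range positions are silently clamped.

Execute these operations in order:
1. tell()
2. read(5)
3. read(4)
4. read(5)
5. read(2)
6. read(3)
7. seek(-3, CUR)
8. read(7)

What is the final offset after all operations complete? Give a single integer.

Answer: 23

Derivation:
After 1 (tell()): offset=0
After 2 (read(5)): returned 'GRDQY', offset=5
After 3 (read(4)): returned 'JT42', offset=9
After 4 (read(5)): returned 'IQ5YV', offset=14
After 5 (read(2)): returned 'JA', offset=16
After 6 (read(3)): returned 'J8G', offset=19
After 7 (seek(-3, CUR)): offset=16
After 8 (read(7)): returned 'J8GUPU1', offset=23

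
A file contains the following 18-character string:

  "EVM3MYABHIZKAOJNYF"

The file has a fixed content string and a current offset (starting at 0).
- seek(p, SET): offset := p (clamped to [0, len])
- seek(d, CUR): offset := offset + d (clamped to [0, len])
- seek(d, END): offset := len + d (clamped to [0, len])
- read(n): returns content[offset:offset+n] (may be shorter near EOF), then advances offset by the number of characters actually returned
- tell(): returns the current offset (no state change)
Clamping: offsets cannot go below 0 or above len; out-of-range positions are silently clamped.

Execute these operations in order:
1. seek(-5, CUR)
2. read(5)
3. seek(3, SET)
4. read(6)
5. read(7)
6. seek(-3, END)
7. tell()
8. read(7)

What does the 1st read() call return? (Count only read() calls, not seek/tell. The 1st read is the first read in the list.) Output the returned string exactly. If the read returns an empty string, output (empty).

After 1 (seek(-5, CUR)): offset=0
After 2 (read(5)): returned 'EVM3M', offset=5
After 3 (seek(3, SET)): offset=3
After 4 (read(6)): returned '3MYABH', offset=9
After 5 (read(7)): returned 'IZKAOJN', offset=16
After 6 (seek(-3, END)): offset=15
After 7 (tell()): offset=15
After 8 (read(7)): returned 'NYF', offset=18

Answer: EVM3M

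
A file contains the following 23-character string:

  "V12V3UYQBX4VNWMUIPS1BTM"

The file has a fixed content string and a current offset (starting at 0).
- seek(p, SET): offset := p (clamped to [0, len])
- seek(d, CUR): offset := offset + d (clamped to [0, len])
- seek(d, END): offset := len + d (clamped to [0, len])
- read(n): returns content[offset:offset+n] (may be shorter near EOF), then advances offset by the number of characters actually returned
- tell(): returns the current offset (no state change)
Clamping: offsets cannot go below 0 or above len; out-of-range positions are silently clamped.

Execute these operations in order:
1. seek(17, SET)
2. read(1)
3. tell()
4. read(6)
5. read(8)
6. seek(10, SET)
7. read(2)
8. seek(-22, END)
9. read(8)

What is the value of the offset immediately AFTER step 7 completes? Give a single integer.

Answer: 12

Derivation:
After 1 (seek(17, SET)): offset=17
After 2 (read(1)): returned 'P', offset=18
After 3 (tell()): offset=18
After 4 (read(6)): returned 'S1BTM', offset=23
After 5 (read(8)): returned '', offset=23
After 6 (seek(10, SET)): offset=10
After 7 (read(2)): returned '4V', offset=12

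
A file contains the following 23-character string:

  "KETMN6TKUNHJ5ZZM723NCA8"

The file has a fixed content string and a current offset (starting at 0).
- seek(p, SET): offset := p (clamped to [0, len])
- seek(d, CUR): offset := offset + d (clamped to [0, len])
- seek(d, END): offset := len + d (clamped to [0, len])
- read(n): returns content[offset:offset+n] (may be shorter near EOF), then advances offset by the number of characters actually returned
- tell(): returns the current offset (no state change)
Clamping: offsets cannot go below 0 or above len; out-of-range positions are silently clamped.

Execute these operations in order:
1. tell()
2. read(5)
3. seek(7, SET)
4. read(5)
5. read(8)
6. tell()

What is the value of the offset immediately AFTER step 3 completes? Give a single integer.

After 1 (tell()): offset=0
After 2 (read(5)): returned 'KETMN', offset=5
After 3 (seek(7, SET)): offset=7

Answer: 7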